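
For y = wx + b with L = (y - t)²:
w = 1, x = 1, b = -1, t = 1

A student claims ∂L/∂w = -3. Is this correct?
Incorrect

y = (1)(1) + -1 = 0
∂L/∂y = 2(y - t) = 2(0 - 1) = -2
∂y/∂w = x = 1
∂L/∂w = -2 × 1 = -2

Claimed value: -3
Incorrect: The correct gradient is -2.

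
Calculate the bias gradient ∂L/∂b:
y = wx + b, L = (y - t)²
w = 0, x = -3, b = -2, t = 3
∂L/∂b = -10

y = wx + b = (0)(-3) + -2 = -2
∂L/∂y = 2(y - t) = 2(-2 - 3) = -10
∂y/∂b = 1
∂L/∂b = ∂L/∂y · ∂y/∂b = -10 × 1 = -10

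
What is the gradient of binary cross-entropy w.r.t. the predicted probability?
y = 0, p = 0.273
∂L/∂p = 1.376

∂L/∂p = -y/p + (1-y)/(1-p) = 0 + 1/0.727 = 1.376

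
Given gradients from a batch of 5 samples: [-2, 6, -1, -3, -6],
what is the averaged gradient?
Average gradient = -1.2

Average = (1/5)(-2 + 6 + -1 + -3 + -6) = -6/5 = -1.2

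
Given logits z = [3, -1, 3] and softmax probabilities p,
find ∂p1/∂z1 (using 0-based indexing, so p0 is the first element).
∂p1/∂z1 = 0.008992

p = softmax(z) = [0.4955, 0.009075, 0.4955]
p1 = 0.009075

∂p1/∂z1 = p1(1 - p1) = 0.009075 × (1 - 0.009075) = 0.008992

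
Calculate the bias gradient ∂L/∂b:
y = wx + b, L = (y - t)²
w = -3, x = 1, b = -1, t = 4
∂L/∂b = -16

y = wx + b = (-3)(1) + -1 = -4
∂L/∂y = 2(y - t) = 2(-4 - 4) = -16
∂y/∂b = 1
∂L/∂b = ∂L/∂y · ∂y/∂b = -16 × 1 = -16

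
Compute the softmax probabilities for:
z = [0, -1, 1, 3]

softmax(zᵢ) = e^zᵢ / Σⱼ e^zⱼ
p = [0.0414, 0.0152, 0.1125, 0.831]

exp(z) = [1, 0.3679, 2.718, 20.09]
Sum = 24.17
p = [0.0414, 0.0152, 0.1125, 0.831]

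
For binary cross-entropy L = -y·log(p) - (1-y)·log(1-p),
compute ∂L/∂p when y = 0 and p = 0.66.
∂L/∂p = 2.941

∂L/∂p = -y/p + (1-y)/(1-p) = 0 + 1/0.34 = 2.941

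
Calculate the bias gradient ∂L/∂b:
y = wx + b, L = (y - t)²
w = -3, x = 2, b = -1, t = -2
∂L/∂b = -10

y = wx + b = (-3)(2) + -1 = -7
∂L/∂y = 2(y - t) = 2(-7 - -2) = -10
∂y/∂b = 1
∂L/∂b = ∂L/∂y · ∂y/∂b = -10 × 1 = -10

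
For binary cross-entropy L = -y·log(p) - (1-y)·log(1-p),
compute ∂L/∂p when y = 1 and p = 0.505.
∂L/∂p = -1.98

∂L/∂p = -y/p + (1-y)/(1-p) = -1/0.505 + 0 = -1.98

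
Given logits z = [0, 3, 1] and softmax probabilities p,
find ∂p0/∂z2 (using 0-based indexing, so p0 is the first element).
∂p0/∂z2 = -0.004797

p = softmax(z) = [0.04201, 0.8438, 0.1142]
p0 = 0.04201, p2 = 0.1142

∂p0/∂z2 = -p0 × p2 = -0.04201 × 0.1142 = -0.004797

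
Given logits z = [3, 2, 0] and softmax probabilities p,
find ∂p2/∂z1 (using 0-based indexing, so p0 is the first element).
∂p2/∂z1 = -0.009113

p = softmax(z) = [0.7054, 0.2595, 0.03512]
p2 = 0.03512, p1 = 0.2595

∂p2/∂z1 = -p2 × p1 = -0.03512 × 0.2595 = -0.009113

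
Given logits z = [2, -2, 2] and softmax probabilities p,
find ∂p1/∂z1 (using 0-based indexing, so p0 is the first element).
∂p1/∂z1 = 0.008992

p = softmax(z) = [0.4955, 0.009075, 0.4955]
p1 = 0.009075

∂p1/∂z1 = p1(1 - p1) = 0.009075 × (1 - 0.009075) = 0.008992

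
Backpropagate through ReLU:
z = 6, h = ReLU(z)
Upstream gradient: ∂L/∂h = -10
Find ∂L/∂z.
∂L/∂z = -10

h = ReLU(6) = 6
Since z > 0: ∂h/∂z = 1
∂L/∂z = ∂L/∂h · ∂h/∂z = -10 × 1 = -10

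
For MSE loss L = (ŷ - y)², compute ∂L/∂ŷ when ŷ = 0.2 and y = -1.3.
∂L/∂ŷ = 3.0

∂L/∂ŷ = 2(ŷ - y) = 2(0.2 - -1.3) = 2(1.5) = 3.0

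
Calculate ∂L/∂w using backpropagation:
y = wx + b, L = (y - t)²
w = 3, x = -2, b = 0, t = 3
∂L/∂w = 36

y = wx + b = (3)(-2) + 0 = -6
∂L/∂y = 2(y - t) = 2(-6 - 3) = -18
∂y/∂w = x = -2
∂L/∂w = ∂L/∂y · ∂y/∂w = -18 × -2 = 36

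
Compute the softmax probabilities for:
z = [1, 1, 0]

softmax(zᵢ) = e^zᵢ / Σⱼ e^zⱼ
p = [0.4223, 0.4223, 0.1554]

exp(z) = [2.718, 2.718, 1]
Sum = 6.437
p = [0.4223, 0.4223, 0.1554]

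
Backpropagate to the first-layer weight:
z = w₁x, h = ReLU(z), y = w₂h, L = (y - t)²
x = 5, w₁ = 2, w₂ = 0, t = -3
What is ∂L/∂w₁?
∂L/∂w₁ = 0

Forward pass:
z = w₁x = 2×5 = 10
h = ReLU(10) = 10
y = w₂h = 0×10 = 0

Backward pass:
∂L/∂y = 2(y - t) = 2(0 - -3) = 6
∂y/∂h = w₂ = 0
∂h/∂z = 1 (ReLU derivative)
∂z/∂w₁ = x = 5

∂L/∂w₁ = 6 × 0 × 1 × 5 = 0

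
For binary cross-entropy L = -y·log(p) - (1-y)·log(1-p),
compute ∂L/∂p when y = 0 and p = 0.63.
∂L/∂p = 2.703

∂L/∂p = -y/p + (1-y)/(1-p) = 0 + 1/0.37 = 2.703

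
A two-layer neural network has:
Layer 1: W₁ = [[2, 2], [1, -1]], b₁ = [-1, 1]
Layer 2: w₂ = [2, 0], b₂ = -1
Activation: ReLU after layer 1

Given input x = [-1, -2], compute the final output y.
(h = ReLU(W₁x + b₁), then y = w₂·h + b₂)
y = -1

Layer 1 pre-activation: z₁ = [-7, 2]
After ReLU: h = [0, 2]
Layer 2 output: y = 2×0 + 0×2 + -1 = -1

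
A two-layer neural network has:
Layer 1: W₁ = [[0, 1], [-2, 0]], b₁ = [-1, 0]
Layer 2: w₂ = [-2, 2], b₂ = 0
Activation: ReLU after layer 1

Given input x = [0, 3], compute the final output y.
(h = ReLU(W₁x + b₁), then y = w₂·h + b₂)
y = -4

Layer 1 pre-activation: z₁ = [2, 0]
After ReLU: h = [2, 0]
Layer 2 output: y = -2×2 + 2×0 + 0 = -4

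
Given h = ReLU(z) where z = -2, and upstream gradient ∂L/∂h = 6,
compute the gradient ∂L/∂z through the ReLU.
∂L/∂z = 0

h = ReLU(-2) = 0
Since z < 0: ∂h/∂z = 0
∂L/∂z = ∂L/∂h · ∂h/∂z = 6 × 0 = 0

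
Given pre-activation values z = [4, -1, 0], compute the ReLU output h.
h = [4, 0, 0]

ReLU applied element-wise: max(0,4)=4, max(0,-1)=0, max(0,0)=0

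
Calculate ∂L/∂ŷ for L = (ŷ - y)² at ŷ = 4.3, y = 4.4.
∂L/∂ŷ = -0.2

∂L/∂ŷ = 2(ŷ - y) = 2(4.3 - 4.4) = 2(-0.1) = -0.2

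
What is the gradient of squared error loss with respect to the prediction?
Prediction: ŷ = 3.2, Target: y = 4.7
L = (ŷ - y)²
∂L/∂ŷ = -3.0

∂L/∂ŷ = 2(ŷ - y) = 2(3.2 - 4.7) = 2(-1.5) = -3.0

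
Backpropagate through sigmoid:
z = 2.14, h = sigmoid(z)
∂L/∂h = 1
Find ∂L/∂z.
∂L/∂z = 0.09419

σ(2.14) = 0.8947
σ'(2.14) = σ(2.14)(1 - σ(2.14)) = 0.8947 × 0.1053 = 0.09419
∂L/∂z = ∂L/∂h · σ'(z) = 1 × 0.09419 = 0.09419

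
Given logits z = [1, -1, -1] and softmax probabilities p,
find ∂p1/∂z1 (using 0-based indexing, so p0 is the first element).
∂p1/∂z1 = 0.09516

p = softmax(z) = [0.787, 0.1065, 0.1065]
p1 = 0.1065

∂p1/∂z1 = p1(1 - p1) = 0.1065 × (1 - 0.1065) = 0.09516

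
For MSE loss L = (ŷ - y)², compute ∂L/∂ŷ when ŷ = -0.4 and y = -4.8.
∂L/∂ŷ = 8.8

∂L/∂ŷ = 2(ŷ - y) = 2(-0.4 - -4.8) = 2(4.4) = 8.8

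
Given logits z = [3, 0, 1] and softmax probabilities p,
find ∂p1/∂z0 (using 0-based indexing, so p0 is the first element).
∂p1/∂z0 = -0.03545

p = softmax(z) = [0.8438, 0.04201, 0.1142]
p1 = 0.04201, p0 = 0.8438

∂p1/∂z0 = -p1 × p0 = -0.04201 × 0.8438 = -0.03545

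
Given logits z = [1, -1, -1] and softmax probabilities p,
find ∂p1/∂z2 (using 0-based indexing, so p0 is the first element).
∂p1/∂z2 = -0.01134

p = softmax(z) = [0.787, 0.1065, 0.1065]
p1 = 0.1065, p2 = 0.1065

∂p1/∂z2 = -p1 × p2 = -0.1065 × 0.1065 = -0.01134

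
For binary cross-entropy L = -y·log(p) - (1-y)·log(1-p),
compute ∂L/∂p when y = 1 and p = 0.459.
∂L/∂p = -2.179

∂L/∂p = -y/p + (1-y)/(1-p) = -1/0.459 + 0 = -2.179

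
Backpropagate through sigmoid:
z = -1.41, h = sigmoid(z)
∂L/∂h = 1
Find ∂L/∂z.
∂L/∂z = 0.1577

σ(-1.41) = 0.1962
σ'(-1.41) = σ(-1.41)(1 - σ(-1.41)) = 0.1962 × 0.8038 = 0.1577
∂L/∂z = ∂L/∂h · σ'(z) = 1 × 0.1577 = 0.1577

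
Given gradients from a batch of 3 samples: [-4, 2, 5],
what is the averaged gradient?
Average gradient = 1

Average = (1/3)(-4 + 2 + 5) = 3/3 = 1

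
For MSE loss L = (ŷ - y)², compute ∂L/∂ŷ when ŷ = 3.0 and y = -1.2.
∂L/∂ŷ = 8.4

∂L/∂ŷ = 2(ŷ - y) = 2(3.0 - -1.2) = 2(4.2) = 8.4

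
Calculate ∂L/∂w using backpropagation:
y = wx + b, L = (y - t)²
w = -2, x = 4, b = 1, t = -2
∂L/∂w = -40

y = wx + b = (-2)(4) + 1 = -7
∂L/∂y = 2(y - t) = 2(-7 - -2) = -10
∂y/∂w = x = 4
∂L/∂w = ∂L/∂y · ∂y/∂w = -10 × 4 = -40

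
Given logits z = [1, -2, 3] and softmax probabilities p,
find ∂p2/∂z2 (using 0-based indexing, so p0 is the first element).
∂p2/∂z2 = 0.1089

p = softmax(z) = [0.1185, 0.0059, 0.8756]
p2 = 0.8756

∂p2/∂z2 = p2(1 - p2) = 0.8756 × (1 - 0.8756) = 0.1089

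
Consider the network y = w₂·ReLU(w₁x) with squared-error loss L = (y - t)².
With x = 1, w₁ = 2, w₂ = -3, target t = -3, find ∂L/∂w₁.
∂L/∂w₁ = 18

Forward pass:
z = w₁x = 2×1 = 2
h = ReLU(2) = 2
y = w₂h = -3×2 = -6

Backward pass:
∂L/∂y = 2(y - t) = 2(-6 - -3) = -6
∂y/∂h = w₂ = -3
∂h/∂z = 1 (ReLU derivative)
∂z/∂w₁ = x = 1

∂L/∂w₁ = -6 × -3 × 1 × 1 = 18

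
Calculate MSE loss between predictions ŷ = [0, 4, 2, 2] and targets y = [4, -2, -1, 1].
MSE = 15.5

MSE = (1/4)((0-4)² + (4--2)² + (2--1)² + (2-1)²) = (1/4)(16 + 36 + 9 + 1) = 15.5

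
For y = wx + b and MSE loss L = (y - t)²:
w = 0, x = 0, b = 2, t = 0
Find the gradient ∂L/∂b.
∂L/∂b = 4

y = wx + b = (0)(0) + 2 = 2
∂L/∂y = 2(y - t) = 2(2 - 0) = 4
∂y/∂b = 1
∂L/∂b = ∂L/∂y · ∂y/∂b = 4 × 1 = 4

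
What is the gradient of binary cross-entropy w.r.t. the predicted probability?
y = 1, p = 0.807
∂L/∂p = -1.239

∂L/∂p = -y/p + (1-y)/(1-p) = -1/0.807 + 0 = -1.239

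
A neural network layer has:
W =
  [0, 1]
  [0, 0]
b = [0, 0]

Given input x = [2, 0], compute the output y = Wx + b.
y = [0, 0]

Wx = [0×2 + 1×0, 0×2 + 0×0]
   = [0, 0]
y = Wx + b = [0 + 0, 0 + 0] = [0, 0]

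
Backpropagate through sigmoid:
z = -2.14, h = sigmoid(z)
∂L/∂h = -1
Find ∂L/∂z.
∂L/∂z = -0.09419

σ(-2.14) = 0.1053
σ'(-2.14) = σ(-2.14)(1 - σ(-2.14)) = 0.1053 × 0.8947 = 0.09419
∂L/∂z = ∂L/∂h · σ'(z) = -1 × 0.09419 = -0.09419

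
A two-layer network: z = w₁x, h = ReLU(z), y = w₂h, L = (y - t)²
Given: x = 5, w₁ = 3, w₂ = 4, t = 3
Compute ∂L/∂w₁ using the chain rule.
∂L/∂w₁ = 2280

Forward pass:
z = w₁x = 3×5 = 15
h = ReLU(15) = 15
y = w₂h = 4×15 = 60

Backward pass:
∂L/∂y = 2(y - t) = 2(60 - 3) = 114
∂y/∂h = w₂ = 4
∂h/∂z = 1 (ReLU derivative)
∂z/∂w₁ = x = 5

∂L/∂w₁ = 114 × 4 × 1 × 5 = 2280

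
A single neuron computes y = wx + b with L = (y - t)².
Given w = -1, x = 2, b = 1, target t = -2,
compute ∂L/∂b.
∂L/∂b = 2

y = wx + b = (-1)(2) + 1 = -1
∂L/∂y = 2(y - t) = 2(-1 - -2) = 2
∂y/∂b = 1
∂L/∂b = ∂L/∂y · ∂y/∂b = 2 × 1 = 2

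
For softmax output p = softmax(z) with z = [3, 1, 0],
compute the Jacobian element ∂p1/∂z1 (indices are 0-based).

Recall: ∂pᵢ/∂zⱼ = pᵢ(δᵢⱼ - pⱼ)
∂p1/∂z1 = 0.1012

p = softmax(z) = [0.8438, 0.1142, 0.04201]
p1 = 0.1142

∂p1/∂z1 = p1(1 - p1) = 0.1142 × (1 - 0.1142) = 0.1012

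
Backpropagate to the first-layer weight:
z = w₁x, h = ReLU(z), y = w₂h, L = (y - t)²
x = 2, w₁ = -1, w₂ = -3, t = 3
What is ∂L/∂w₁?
∂L/∂w₁ = 0

Forward pass:
z = w₁x = -1×2 = -2
h = ReLU(-2) = 0
y = w₂h = -3×0 = 0

Backward pass:
∂L/∂y = 2(y - t) = 2(0 - 3) = -6
∂y/∂h = w₂ = -3
∂h/∂z = 0 (ReLU derivative)
∂z/∂w₁ = x = 2

∂L/∂w₁ = -6 × -3 × 0 × 2 = 0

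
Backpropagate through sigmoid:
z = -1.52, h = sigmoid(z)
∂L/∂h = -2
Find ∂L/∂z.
∂L/∂z = -0.2945

σ(-1.52) = 0.1795
σ'(-1.52) = σ(-1.52)(1 - σ(-1.52)) = 0.1795 × 0.8205 = 0.1473
∂L/∂z = ∂L/∂h · σ'(z) = -2 × 0.1473 = -0.2945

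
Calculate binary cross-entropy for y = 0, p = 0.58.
L = 0.8675

L = -0·log(0.58) - 1·log(0.42) = -log(0.42) = 0.8675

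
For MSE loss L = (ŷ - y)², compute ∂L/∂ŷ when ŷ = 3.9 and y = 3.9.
∂L/∂ŷ = 0.0

∂L/∂ŷ = 2(ŷ - y) = 2(3.9 - 3.9) = 2(0.0) = 0.0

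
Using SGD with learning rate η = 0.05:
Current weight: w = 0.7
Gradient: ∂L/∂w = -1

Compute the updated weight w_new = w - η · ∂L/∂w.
w_new = 0.75

w_new = w - η·∂L/∂w = 0.7 - 0.05×(-1) = 0.7 - (-0.05) = 0.75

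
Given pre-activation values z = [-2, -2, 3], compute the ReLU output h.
h = [0, 0, 3]

ReLU applied element-wise: max(0,-2)=0, max(0,-2)=0, max(0,3)=3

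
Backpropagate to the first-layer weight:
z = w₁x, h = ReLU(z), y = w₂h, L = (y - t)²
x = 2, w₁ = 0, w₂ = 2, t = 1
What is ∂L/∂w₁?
∂L/∂w₁ = 0

Forward pass:
z = w₁x = 0×2 = 0
h = ReLU(0) = 0
y = w₂h = 2×0 = 0

Backward pass:
∂L/∂y = 2(y - t) = 2(0 - 1) = -2
∂y/∂h = w₂ = 2
∂h/∂z = 0 (ReLU derivative)
∂z/∂w₁ = x = 2

∂L/∂w₁ = -2 × 2 × 0 × 2 = 0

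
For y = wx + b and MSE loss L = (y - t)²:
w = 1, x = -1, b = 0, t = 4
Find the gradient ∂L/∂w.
∂L/∂w = 10

y = wx + b = (1)(-1) + 0 = -1
∂L/∂y = 2(y - t) = 2(-1 - 4) = -10
∂y/∂w = x = -1
∂L/∂w = ∂L/∂y · ∂y/∂w = -10 × -1 = 10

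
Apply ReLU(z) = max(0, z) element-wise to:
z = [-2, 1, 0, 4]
h = [0, 1, 0, 4]

ReLU applied element-wise: max(0,-2)=0, max(0,1)=1, max(0,0)=0, max(0,4)=4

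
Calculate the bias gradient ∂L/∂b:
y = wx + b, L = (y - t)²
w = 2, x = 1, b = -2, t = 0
∂L/∂b = 0

y = wx + b = (2)(1) + -2 = 0
∂L/∂y = 2(y - t) = 2(0 - 0) = 0
∂y/∂b = 1
∂L/∂b = ∂L/∂y · ∂y/∂b = 0 × 1 = 0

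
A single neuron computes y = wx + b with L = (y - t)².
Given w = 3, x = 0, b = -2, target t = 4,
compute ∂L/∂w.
∂L/∂w = 0

y = wx + b = (3)(0) + -2 = -2
∂L/∂y = 2(y - t) = 2(-2 - 4) = -12
∂y/∂w = x = 0
∂L/∂w = ∂L/∂y · ∂y/∂w = -12 × 0 = 0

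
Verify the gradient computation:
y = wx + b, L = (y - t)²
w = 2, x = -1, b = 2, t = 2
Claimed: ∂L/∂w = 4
Correct

y = (2)(-1) + 2 = 0
∂L/∂y = 2(y - t) = 2(0 - 2) = -4
∂y/∂w = x = -1
∂L/∂w = -4 × -1 = 4

Claimed value: 4
Correct: The correct gradient is 4.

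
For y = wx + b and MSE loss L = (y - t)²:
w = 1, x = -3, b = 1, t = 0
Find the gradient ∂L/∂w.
∂L/∂w = 12

y = wx + b = (1)(-3) + 1 = -2
∂L/∂y = 2(y - t) = 2(-2 - 0) = -4
∂y/∂w = x = -3
∂L/∂w = ∂L/∂y · ∂y/∂w = -4 × -3 = 12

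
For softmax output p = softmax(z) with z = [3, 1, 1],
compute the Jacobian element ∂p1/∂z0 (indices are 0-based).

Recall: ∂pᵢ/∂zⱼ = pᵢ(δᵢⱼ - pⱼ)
∂p1/∂z0 = -0.08382

p = softmax(z) = [0.787, 0.1065, 0.1065]
p1 = 0.1065, p0 = 0.787

∂p1/∂z0 = -p1 × p0 = -0.1065 × 0.787 = -0.08382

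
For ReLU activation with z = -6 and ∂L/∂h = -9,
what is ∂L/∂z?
∂L/∂z = 0

h = ReLU(-6) = 0
Since z < 0: ∂h/∂z = 0
∂L/∂z = ∂L/∂h · ∂h/∂z = -9 × 0 = 0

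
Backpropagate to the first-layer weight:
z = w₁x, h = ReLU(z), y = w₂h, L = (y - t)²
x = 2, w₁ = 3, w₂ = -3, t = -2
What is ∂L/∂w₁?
∂L/∂w₁ = 192

Forward pass:
z = w₁x = 3×2 = 6
h = ReLU(6) = 6
y = w₂h = -3×6 = -18

Backward pass:
∂L/∂y = 2(y - t) = 2(-18 - -2) = -32
∂y/∂h = w₂ = -3
∂h/∂z = 1 (ReLU derivative)
∂z/∂w₁ = x = 2

∂L/∂w₁ = -32 × -3 × 1 × 2 = 192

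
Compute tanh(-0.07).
-0.06989

tanh(-0.07) = (e^(-0.07) - e^(0.07))/(e^(-0.07) + e^(0.07)) = -0.06989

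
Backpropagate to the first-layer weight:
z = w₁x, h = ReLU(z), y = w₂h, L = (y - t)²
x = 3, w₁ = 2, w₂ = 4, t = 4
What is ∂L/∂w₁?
∂L/∂w₁ = 480

Forward pass:
z = w₁x = 2×3 = 6
h = ReLU(6) = 6
y = w₂h = 4×6 = 24

Backward pass:
∂L/∂y = 2(y - t) = 2(24 - 4) = 40
∂y/∂h = w₂ = 4
∂h/∂z = 1 (ReLU derivative)
∂z/∂w₁ = x = 3

∂L/∂w₁ = 40 × 4 × 1 × 3 = 480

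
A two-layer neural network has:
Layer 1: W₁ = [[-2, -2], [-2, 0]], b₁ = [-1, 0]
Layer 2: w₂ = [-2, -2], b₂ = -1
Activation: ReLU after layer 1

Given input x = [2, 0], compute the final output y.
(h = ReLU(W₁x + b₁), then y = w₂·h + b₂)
y = -1

Layer 1 pre-activation: z₁ = [-5, -4]
After ReLU: h = [0, 0]
Layer 2 output: y = -2×0 + -2×0 + -1 = -1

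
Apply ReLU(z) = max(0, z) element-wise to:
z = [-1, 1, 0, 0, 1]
h = [0, 1, 0, 0, 1]

ReLU applied element-wise: max(0,-1)=0, max(0,1)=1, max(0,0)=0, max(0,0)=0, max(0,1)=1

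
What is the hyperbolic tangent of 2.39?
0.9833

tanh(2.39) = (e^(2.39) - e^(-2.39))/(e^(2.39) + e^(-2.39)) = 0.9833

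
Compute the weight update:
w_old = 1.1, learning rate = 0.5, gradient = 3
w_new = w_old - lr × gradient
w_new = -0.4

w_new = w - η·∂L/∂w = 1.1 - 0.5×(3) = 1.1 - (1.5) = -0.4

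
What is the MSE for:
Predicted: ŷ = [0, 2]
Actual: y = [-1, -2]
MSE = 8.5

MSE = (1/2)((0--1)² + (2--2)²) = (1/2)(1 + 16) = 8.5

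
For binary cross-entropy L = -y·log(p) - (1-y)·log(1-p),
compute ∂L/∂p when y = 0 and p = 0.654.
∂L/∂p = 2.89

∂L/∂p = -y/p + (1-y)/(1-p) = 0 + 1/0.346 = 2.89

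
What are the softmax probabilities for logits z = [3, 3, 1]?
p = [0.4683, 0.4683, 0.0634]

exp(z) = [20.09, 20.09, 2.718]
Sum = 42.89
p = [0.4683, 0.4683, 0.0634]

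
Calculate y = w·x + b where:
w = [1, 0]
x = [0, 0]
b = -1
y = -1

y = (1)(0) + (0)(0) + -1 = -1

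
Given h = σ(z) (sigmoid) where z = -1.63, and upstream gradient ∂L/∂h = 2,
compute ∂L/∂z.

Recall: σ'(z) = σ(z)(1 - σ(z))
∂L/∂z = 0.274

σ(-1.63) = 0.1638
σ'(-1.63) = σ(-1.63)(1 - σ(-1.63)) = 0.1638 × 0.8362 = 0.137
∂L/∂z = ∂L/∂h · σ'(z) = 2 × 0.137 = 0.274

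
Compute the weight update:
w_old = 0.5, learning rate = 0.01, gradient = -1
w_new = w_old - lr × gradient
w_new = 0.51

w_new = w - η·∂L/∂w = 0.5 - 0.01×(-1) = 0.5 - (-0.01) = 0.51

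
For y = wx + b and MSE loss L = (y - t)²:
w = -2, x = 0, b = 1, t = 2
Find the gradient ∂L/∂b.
∂L/∂b = -2

y = wx + b = (-2)(0) + 1 = 1
∂L/∂y = 2(y - t) = 2(1 - 2) = -2
∂y/∂b = 1
∂L/∂b = ∂L/∂y · ∂y/∂b = -2 × 1 = -2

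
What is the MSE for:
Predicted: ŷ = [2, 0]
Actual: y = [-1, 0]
MSE = 4.5

MSE = (1/2)((2--1)² + (0-0)²) = (1/2)(9 + 0) = 4.5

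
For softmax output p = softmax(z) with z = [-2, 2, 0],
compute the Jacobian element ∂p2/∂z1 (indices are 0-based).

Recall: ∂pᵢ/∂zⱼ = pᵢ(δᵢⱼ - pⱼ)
∂p2/∂z1 = -0.1017

p = softmax(z) = [0.01588, 0.8668, 0.1173]
p2 = 0.1173, p1 = 0.8668

∂p2/∂z1 = -p2 × p1 = -0.1173 × 0.8668 = -0.1017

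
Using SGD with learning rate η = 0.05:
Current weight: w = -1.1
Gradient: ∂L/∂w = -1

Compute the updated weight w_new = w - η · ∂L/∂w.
w_new = -1.05

w_new = w - η·∂L/∂w = -1.1 - 0.05×(-1) = -1.1 - (-0.05) = -1.05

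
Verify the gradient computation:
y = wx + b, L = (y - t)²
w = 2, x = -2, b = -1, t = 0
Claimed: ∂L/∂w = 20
Correct

y = (2)(-2) + -1 = -5
∂L/∂y = 2(y - t) = 2(-5 - 0) = -10
∂y/∂w = x = -2
∂L/∂w = -10 × -2 = 20

Claimed value: 20
Correct: The correct gradient is 20.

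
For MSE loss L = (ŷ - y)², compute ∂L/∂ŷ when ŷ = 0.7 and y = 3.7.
∂L/∂ŷ = -6.0

∂L/∂ŷ = 2(ŷ - y) = 2(0.7 - 3.7) = 2(-3.0) = -6.0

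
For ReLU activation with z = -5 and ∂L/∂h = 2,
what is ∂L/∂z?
∂L/∂z = 0

h = ReLU(-5) = 0
Since z < 0: ∂h/∂z = 0
∂L/∂z = ∂L/∂h · ∂h/∂z = 2 × 0 = 0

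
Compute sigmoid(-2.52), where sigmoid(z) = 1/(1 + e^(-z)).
0.07447

sigmoid(-2.52) = 1/(1 + e^(2.52)) = 1/(1 + 12.43) = 0.07447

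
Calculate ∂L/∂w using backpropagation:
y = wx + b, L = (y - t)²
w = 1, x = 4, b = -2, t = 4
∂L/∂w = -16

y = wx + b = (1)(4) + -2 = 2
∂L/∂y = 2(y - t) = 2(2 - 4) = -4
∂y/∂w = x = 4
∂L/∂w = ∂L/∂y · ∂y/∂w = -4 × 4 = -16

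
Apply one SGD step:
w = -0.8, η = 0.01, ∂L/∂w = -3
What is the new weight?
w_new = -0.77

w_new = w - η·∂L/∂w = -0.8 - 0.01×(-3) = -0.8 - (-0.03) = -0.77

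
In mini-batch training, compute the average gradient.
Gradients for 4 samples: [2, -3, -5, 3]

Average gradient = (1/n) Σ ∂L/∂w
Average gradient = -0.75

Average = (1/4)(2 + -3 + -5 + 3) = -3/4 = -0.75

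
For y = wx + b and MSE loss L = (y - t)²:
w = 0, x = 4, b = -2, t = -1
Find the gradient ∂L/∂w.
∂L/∂w = -8

y = wx + b = (0)(4) + -2 = -2
∂L/∂y = 2(y - t) = 2(-2 - -1) = -2
∂y/∂w = x = 4
∂L/∂w = ∂L/∂y · ∂y/∂w = -2 × 4 = -8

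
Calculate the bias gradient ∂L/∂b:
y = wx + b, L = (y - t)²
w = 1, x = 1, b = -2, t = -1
∂L/∂b = 0

y = wx + b = (1)(1) + -2 = -1
∂L/∂y = 2(y - t) = 2(-1 - -1) = 0
∂y/∂b = 1
∂L/∂b = ∂L/∂y · ∂y/∂b = 0 × 1 = 0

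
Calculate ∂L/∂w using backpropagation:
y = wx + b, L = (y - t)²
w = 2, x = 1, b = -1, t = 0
∂L/∂w = 2

y = wx + b = (2)(1) + -1 = 1
∂L/∂y = 2(y - t) = 2(1 - 0) = 2
∂y/∂w = x = 1
∂L/∂w = ∂L/∂y · ∂y/∂w = 2 × 1 = 2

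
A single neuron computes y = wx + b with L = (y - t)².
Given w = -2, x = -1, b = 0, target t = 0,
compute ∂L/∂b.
∂L/∂b = 4

y = wx + b = (-2)(-1) + 0 = 2
∂L/∂y = 2(y - t) = 2(2 - 0) = 4
∂y/∂b = 1
∂L/∂b = ∂L/∂y · ∂y/∂b = 4 × 1 = 4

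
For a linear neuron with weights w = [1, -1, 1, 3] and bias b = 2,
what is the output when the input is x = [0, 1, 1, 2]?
y = 8

y = (1)(0) + (-1)(1) + (1)(1) + (3)(2) + 2 = 8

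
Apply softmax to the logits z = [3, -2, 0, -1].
p = [0.9304, 0.0063, 0.0463, 0.017]

exp(z) = [20.09, 0.1353, 1, 0.3679]
Sum = 21.59
p = [0.9304, 0.0063, 0.0463, 0.017]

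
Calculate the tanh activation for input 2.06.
0.968

tanh(2.06) = (e^(2.06) - e^(-2.06))/(e^(2.06) + e^(-2.06)) = 0.968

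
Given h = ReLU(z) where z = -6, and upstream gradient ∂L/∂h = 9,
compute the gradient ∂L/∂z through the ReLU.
∂L/∂z = 0

h = ReLU(-6) = 0
Since z < 0: ∂h/∂z = 0
∂L/∂z = ∂L/∂h · ∂h/∂z = 9 × 0 = 0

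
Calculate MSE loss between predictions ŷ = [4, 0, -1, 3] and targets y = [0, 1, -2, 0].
MSE = 6.75

MSE = (1/4)((4-0)² + (0-1)² + (-1--2)² + (3-0)²) = (1/4)(16 + 1 + 1 + 9) = 6.75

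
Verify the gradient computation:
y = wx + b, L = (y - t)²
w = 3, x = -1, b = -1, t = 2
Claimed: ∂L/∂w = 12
Correct

y = (3)(-1) + -1 = -4
∂L/∂y = 2(y - t) = 2(-4 - 2) = -12
∂y/∂w = x = -1
∂L/∂w = -12 × -1 = 12

Claimed value: 12
Correct: The correct gradient is 12.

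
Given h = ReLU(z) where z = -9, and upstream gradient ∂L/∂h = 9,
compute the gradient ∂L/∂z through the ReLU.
∂L/∂z = 0

h = ReLU(-9) = 0
Since z < 0: ∂h/∂z = 0
∂L/∂z = ∂L/∂h · ∂h/∂z = 9 × 0 = 0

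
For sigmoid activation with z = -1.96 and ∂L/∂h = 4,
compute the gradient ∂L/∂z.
∂L/∂z = 0.4329

σ(-1.96) = 0.1235
σ'(-1.96) = σ(-1.96)(1 - σ(-1.96)) = 0.1235 × 0.8765 = 0.1082
∂L/∂z = ∂L/∂h · σ'(z) = 4 × 0.1082 = 0.4329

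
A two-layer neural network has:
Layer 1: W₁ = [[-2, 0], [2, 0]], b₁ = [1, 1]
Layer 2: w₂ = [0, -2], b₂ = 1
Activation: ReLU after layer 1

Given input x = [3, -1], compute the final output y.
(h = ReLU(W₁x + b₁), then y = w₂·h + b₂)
y = -13

Layer 1 pre-activation: z₁ = [-5, 7]
After ReLU: h = [0, 7]
Layer 2 output: y = 0×0 + -2×7 + 1 = -13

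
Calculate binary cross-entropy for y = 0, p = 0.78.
L = 1.514

L = -0·log(0.78) - 1·log(0.22) = -log(0.22) = 1.514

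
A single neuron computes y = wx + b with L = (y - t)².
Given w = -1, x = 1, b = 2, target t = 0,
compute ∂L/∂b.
∂L/∂b = 2

y = wx + b = (-1)(1) + 2 = 1
∂L/∂y = 2(y - t) = 2(1 - 0) = 2
∂y/∂b = 1
∂L/∂b = ∂L/∂y · ∂y/∂b = 2 × 1 = 2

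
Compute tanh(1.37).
0.8787

tanh(1.37) = (e^(1.37) - e^(-1.37))/(e^(1.37) + e^(-1.37)) = 0.8787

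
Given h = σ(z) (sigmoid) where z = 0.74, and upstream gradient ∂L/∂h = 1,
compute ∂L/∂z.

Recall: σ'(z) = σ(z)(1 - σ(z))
∂L/∂z = 0.2187

σ(0.74) = 0.677
σ'(0.74) = σ(0.74)(1 - σ(0.74)) = 0.677 × 0.323 = 0.2187
∂L/∂z = ∂L/∂h · σ'(z) = 1 × 0.2187 = 0.2187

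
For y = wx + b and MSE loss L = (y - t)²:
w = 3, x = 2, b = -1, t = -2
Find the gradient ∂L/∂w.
∂L/∂w = 28

y = wx + b = (3)(2) + -1 = 5
∂L/∂y = 2(y - t) = 2(5 - -2) = 14
∂y/∂w = x = 2
∂L/∂w = ∂L/∂y · ∂y/∂w = 14 × 2 = 28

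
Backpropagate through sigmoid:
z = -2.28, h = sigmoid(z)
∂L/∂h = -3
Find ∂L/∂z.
∂L/∂z = -0.2525

σ(-2.28) = 0.09279
σ'(-2.28) = σ(-2.28)(1 - σ(-2.28)) = 0.09279 × 0.9072 = 0.08418
∂L/∂z = ∂L/∂h · σ'(z) = -3 × 0.08418 = -0.2525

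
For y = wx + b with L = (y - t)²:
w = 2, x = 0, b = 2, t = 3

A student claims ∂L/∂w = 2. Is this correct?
Incorrect

y = (2)(0) + 2 = 2
∂L/∂y = 2(y - t) = 2(2 - 3) = -2
∂y/∂w = x = 0
∂L/∂w = -2 × 0 = 0

Claimed value: 2
Incorrect: The correct gradient is 0.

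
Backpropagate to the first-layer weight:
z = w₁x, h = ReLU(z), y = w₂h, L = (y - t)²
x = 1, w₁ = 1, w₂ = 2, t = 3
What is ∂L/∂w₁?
∂L/∂w₁ = -4

Forward pass:
z = w₁x = 1×1 = 1
h = ReLU(1) = 1
y = w₂h = 2×1 = 2

Backward pass:
∂L/∂y = 2(y - t) = 2(2 - 3) = -2
∂y/∂h = w₂ = 2
∂h/∂z = 1 (ReLU derivative)
∂z/∂w₁ = x = 1

∂L/∂w₁ = -2 × 2 × 1 × 1 = -4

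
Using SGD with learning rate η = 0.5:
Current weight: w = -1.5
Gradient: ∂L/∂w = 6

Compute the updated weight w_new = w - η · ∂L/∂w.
w_new = -4.5

w_new = w - η·∂L/∂w = -1.5 - 0.5×(6) = -1.5 - (3) = -4.5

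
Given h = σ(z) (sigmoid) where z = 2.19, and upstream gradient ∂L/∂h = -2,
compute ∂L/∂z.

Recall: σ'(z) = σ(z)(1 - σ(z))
∂L/∂z = -0.181

σ(2.19) = 0.8993
σ'(2.19) = σ(2.19)(1 - σ(2.19)) = 0.8993 × 0.1007 = 0.09052
∂L/∂z = ∂L/∂h · σ'(z) = -2 × 0.09052 = -0.181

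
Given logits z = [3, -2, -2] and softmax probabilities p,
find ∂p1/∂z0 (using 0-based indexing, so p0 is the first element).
∂p1/∂z0 = -0.00656

p = softmax(z) = [0.9867, 0.006648, 0.006648]
p1 = 0.006648, p0 = 0.9867

∂p1/∂z0 = -p1 × p0 = -0.006648 × 0.9867 = -0.00656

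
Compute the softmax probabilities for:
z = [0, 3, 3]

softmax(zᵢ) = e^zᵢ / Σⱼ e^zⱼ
p = [0.0243, 0.4879, 0.4879]

exp(z) = [1, 20.09, 20.09]
Sum = 41.17
p = [0.0243, 0.4879, 0.4879]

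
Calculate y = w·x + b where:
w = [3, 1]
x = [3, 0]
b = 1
y = 10

y = (3)(3) + (1)(0) + 1 = 10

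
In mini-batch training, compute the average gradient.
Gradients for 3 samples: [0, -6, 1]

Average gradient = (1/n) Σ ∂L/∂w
Average gradient = -1.667

Average = (1/3)(0 + -6 + 1) = -5/3 = -1.667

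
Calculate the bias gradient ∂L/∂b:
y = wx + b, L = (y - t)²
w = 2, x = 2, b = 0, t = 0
∂L/∂b = 8

y = wx + b = (2)(2) + 0 = 4
∂L/∂y = 2(y - t) = 2(4 - 0) = 8
∂y/∂b = 1
∂L/∂b = ∂L/∂y · ∂y/∂b = 8 × 1 = 8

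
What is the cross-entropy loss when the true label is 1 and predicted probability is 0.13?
L = 2.04

L = -1·log(0.13) - 0·log(0.87) = -log(0.13) = 2.04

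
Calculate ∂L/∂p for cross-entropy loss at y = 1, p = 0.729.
∂L/∂p = -1.372

∂L/∂p = -y/p + (1-y)/(1-p) = -1/0.729 + 0 = -1.372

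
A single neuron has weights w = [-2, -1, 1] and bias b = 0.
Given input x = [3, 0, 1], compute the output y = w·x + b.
y = -5

y = (-2)(3) + (-1)(0) + (1)(1) + 0 = -5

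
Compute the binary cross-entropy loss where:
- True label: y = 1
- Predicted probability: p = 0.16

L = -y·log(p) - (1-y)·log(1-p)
L = 1.833

L = -1·log(0.16) - 0·log(0.84) = -log(0.16) = 1.833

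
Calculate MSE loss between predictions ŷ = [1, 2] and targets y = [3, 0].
MSE = 4

MSE = (1/2)((1-3)² + (2-0)²) = (1/2)(4 + 4) = 4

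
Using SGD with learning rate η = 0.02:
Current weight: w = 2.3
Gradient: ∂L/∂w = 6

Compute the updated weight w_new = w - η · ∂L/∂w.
w_new = 2.18

w_new = w - η·∂L/∂w = 2.3 - 0.02×(6) = 2.3 - (0.12) = 2.18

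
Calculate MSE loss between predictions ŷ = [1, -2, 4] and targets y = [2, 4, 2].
MSE = 13.67

MSE = (1/3)((1-2)² + (-2-4)² + (4-2)²) = (1/3)(1 + 36 + 4) = 13.67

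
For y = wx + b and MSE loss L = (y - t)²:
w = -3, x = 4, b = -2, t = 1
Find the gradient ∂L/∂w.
∂L/∂w = -120

y = wx + b = (-3)(4) + -2 = -14
∂L/∂y = 2(y - t) = 2(-14 - 1) = -30
∂y/∂w = x = 4
∂L/∂w = ∂L/∂y · ∂y/∂w = -30 × 4 = -120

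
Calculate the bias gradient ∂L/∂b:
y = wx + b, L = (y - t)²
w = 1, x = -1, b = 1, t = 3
∂L/∂b = -6

y = wx + b = (1)(-1) + 1 = 0
∂L/∂y = 2(y - t) = 2(0 - 3) = -6
∂y/∂b = 1
∂L/∂b = ∂L/∂y · ∂y/∂b = -6 × 1 = -6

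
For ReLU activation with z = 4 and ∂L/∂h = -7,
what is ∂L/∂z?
∂L/∂z = -7

h = ReLU(4) = 4
Since z > 0: ∂h/∂z = 1
∂L/∂z = ∂L/∂h · ∂h/∂z = -7 × 1 = -7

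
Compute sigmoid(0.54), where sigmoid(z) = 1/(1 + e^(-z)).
0.6318

sigmoid(0.54) = 1/(1 + e^(-0.54)) = 1/(1 + 0.5827) = 0.6318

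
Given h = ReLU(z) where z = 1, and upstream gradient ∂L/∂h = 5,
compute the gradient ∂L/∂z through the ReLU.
∂L/∂z = 5

h = ReLU(1) = 1
Since z > 0: ∂h/∂z = 1
∂L/∂z = ∂L/∂h · ∂h/∂z = 5 × 1 = 5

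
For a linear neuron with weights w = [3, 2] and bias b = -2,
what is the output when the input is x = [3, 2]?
y = 11

y = (3)(3) + (2)(2) + -2 = 11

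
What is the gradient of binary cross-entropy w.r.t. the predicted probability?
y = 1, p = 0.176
∂L/∂p = -5.682

∂L/∂p = -y/p + (1-y)/(1-p) = -1/0.176 + 0 = -5.682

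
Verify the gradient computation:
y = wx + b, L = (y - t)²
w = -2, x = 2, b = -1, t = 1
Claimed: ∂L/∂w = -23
Incorrect

y = (-2)(2) + -1 = -5
∂L/∂y = 2(y - t) = 2(-5 - 1) = -12
∂y/∂w = x = 2
∂L/∂w = -12 × 2 = -24

Claimed value: -23
Incorrect: The correct gradient is -24.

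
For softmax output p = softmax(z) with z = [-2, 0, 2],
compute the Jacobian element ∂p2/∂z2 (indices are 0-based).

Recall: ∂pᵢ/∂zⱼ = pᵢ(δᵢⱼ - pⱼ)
∂p2/∂z2 = 0.1154

p = softmax(z) = [0.01588, 0.1173, 0.8668]
p2 = 0.8668

∂p2/∂z2 = p2(1 - p2) = 0.8668 × (1 - 0.8668) = 0.1154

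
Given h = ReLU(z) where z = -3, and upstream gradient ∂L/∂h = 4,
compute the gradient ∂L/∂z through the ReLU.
∂L/∂z = 0

h = ReLU(-3) = 0
Since z < 0: ∂h/∂z = 0
∂L/∂z = ∂L/∂h · ∂h/∂z = 4 × 0 = 0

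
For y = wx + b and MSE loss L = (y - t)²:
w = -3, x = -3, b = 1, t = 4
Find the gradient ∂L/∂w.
∂L/∂w = -36

y = wx + b = (-3)(-3) + 1 = 10
∂L/∂y = 2(y - t) = 2(10 - 4) = 12
∂y/∂w = x = -3
∂L/∂w = ∂L/∂y · ∂y/∂w = 12 × -3 = -36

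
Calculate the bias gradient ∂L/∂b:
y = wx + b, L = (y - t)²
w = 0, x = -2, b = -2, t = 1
∂L/∂b = -6

y = wx + b = (0)(-2) + -2 = -2
∂L/∂y = 2(y - t) = 2(-2 - 1) = -6
∂y/∂b = 1
∂L/∂b = ∂L/∂y · ∂y/∂b = -6 × 1 = -6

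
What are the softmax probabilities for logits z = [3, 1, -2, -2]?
p = [0.8705, 0.1178, 0.0059, 0.0059]

exp(z) = [20.09, 2.718, 0.1353, 0.1353]
Sum = 23.07
p = [0.8705, 0.1178, 0.0059, 0.0059]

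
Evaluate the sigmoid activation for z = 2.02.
0.8829

sigmoid(2.02) = 1/(1 + e^(-2.02)) = 1/(1 + 0.1327) = 0.8829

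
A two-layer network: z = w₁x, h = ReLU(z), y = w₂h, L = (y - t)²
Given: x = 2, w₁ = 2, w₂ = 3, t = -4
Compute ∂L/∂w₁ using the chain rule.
∂L/∂w₁ = 192

Forward pass:
z = w₁x = 2×2 = 4
h = ReLU(4) = 4
y = w₂h = 3×4 = 12

Backward pass:
∂L/∂y = 2(y - t) = 2(12 - -4) = 32
∂y/∂h = w₂ = 3
∂h/∂z = 1 (ReLU derivative)
∂z/∂w₁ = x = 2

∂L/∂w₁ = 32 × 3 × 1 × 2 = 192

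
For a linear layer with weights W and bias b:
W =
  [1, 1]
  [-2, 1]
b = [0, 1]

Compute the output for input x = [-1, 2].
y = [1, 5]

Wx = [1×-1 + 1×2, -2×-1 + 1×2]
   = [1, 4]
y = Wx + b = [1 + 0, 4 + 1] = [1, 5]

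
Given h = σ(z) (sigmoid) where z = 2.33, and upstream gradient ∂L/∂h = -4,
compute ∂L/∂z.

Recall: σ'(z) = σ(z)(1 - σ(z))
∂L/∂z = -0.3232

σ(2.33) = 0.9113
σ'(2.33) = σ(2.33)(1 - σ(2.33)) = 0.9113 × 0.08867 = 0.08081
∂L/∂z = ∂L/∂h · σ'(z) = -4 × 0.08081 = -0.3232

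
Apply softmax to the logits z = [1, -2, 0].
p = [0.7054, 0.0351, 0.2595]

exp(z) = [2.718, 0.1353, 1]
Sum = 3.854
p = [0.7054, 0.0351, 0.2595]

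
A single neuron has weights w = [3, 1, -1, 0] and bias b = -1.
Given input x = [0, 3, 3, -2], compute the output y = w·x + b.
y = -1

y = (3)(0) + (1)(3) + (-1)(3) + (0)(-2) + -1 = -1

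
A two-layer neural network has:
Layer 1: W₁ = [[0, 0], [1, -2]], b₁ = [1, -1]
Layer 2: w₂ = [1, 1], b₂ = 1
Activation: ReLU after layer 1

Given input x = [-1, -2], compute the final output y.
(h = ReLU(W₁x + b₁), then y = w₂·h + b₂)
y = 4

Layer 1 pre-activation: z₁ = [1, 2]
After ReLU: h = [1, 2]
Layer 2 output: y = 1×1 + 1×2 + 1 = 4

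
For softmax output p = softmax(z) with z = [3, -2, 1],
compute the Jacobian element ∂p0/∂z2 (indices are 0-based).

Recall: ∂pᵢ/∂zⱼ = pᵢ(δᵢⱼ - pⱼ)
∂p0/∂z2 = -0.1038

p = softmax(z) = [0.8756, 0.0059, 0.1185]
p0 = 0.8756, p2 = 0.1185

∂p0/∂z2 = -p0 × p2 = -0.8756 × 0.1185 = -0.1038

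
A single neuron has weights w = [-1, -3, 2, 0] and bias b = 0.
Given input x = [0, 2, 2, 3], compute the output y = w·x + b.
y = -2

y = (-1)(0) + (-3)(2) + (2)(2) + (0)(3) + 0 = -2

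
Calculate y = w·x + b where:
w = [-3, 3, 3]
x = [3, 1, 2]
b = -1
y = -1

y = (-3)(3) + (3)(1) + (3)(2) + -1 = -1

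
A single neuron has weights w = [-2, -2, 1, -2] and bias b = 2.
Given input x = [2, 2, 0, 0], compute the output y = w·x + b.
y = -6

y = (-2)(2) + (-2)(2) + (1)(0) + (-2)(0) + 2 = -6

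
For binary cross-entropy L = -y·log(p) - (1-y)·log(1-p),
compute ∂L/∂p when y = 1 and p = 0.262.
∂L/∂p = -3.817

∂L/∂p = -y/p + (1-y)/(1-p) = -1/0.262 + 0 = -3.817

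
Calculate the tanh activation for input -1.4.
-0.8854

tanh(-1.4) = (e^(-1.4) - e^(1.4))/(e^(-1.4) + e^(1.4)) = -0.8854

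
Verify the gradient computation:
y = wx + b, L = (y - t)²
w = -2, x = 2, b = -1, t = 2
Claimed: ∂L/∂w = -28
Correct

y = (-2)(2) + -1 = -5
∂L/∂y = 2(y - t) = 2(-5 - 2) = -14
∂y/∂w = x = 2
∂L/∂w = -14 × 2 = -28

Claimed value: -28
Correct: The correct gradient is -28.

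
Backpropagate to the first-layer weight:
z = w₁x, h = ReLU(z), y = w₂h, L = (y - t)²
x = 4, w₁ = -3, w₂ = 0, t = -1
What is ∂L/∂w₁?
∂L/∂w₁ = 0

Forward pass:
z = w₁x = -3×4 = -12
h = ReLU(-12) = 0
y = w₂h = 0×0 = 0

Backward pass:
∂L/∂y = 2(y - t) = 2(0 - -1) = 2
∂y/∂h = w₂ = 0
∂h/∂z = 0 (ReLU derivative)
∂z/∂w₁ = x = 4

∂L/∂w₁ = 2 × 0 × 0 × 4 = 0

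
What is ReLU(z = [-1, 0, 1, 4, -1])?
h = [0, 0, 1, 4, 0]

ReLU applied element-wise: max(0,-1)=0, max(0,0)=0, max(0,1)=1, max(0,4)=4, max(0,-1)=0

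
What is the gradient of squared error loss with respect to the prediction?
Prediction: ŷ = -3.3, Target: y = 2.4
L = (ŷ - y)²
∂L/∂ŷ = -11.4

∂L/∂ŷ = 2(ŷ - y) = 2(-3.3 - 2.4) = 2(-5.7) = -11.4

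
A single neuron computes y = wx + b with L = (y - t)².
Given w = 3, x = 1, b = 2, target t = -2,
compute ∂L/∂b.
∂L/∂b = 14

y = wx + b = (3)(1) + 2 = 5
∂L/∂y = 2(y - t) = 2(5 - -2) = 14
∂y/∂b = 1
∂L/∂b = ∂L/∂y · ∂y/∂b = 14 × 1 = 14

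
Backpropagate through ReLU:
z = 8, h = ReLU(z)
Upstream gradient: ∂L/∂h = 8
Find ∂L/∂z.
∂L/∂z = 8

h = ReLU(8) = 8
Since z > 0: ∂h/∂z = 1
∂L/∂z = ∂L/∂h · ∂h/∂z = 8 × 1 = 8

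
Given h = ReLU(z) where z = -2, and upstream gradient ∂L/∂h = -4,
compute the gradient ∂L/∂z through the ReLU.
∂L/∂z = 0

h = ReLU(-2) = 0
Since z < 0: ∂h/∂z = 0
∂L/∂z = ∂L/∂h · ∂h/∂z = -4 × 0 = 0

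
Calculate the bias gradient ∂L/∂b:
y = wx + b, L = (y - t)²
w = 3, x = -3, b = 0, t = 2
∂L/∂b = -22

y = wx + b = (3)(-3) + 0 = -9
∂L/∂y = 2(y - t) = 2(-9 - 2) = -22
∂y/∂b = 1
∂L/∂b = ∂L/∂y · ∂y/∂b = -22 × 1 = -22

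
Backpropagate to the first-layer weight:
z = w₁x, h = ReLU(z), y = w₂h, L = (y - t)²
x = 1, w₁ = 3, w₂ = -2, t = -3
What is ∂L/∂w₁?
∂L/∂w₁ = 12

Forward pass:
z = w₁x = 3×1 = 3
h = ReLU(3) = 3
y = w₂h = -2×3 = -6

Backward pass:
∂L/∂y = 2(y - t) = 2(-6 - -3) = -6
∂y/∂h = w₂ = -2
∂h/∂z = 1 (ReLU derivative)
∂z/∂w₁ = x = 1

∂L/∂w₁ = -6 × -2 × 1 × 1 = 12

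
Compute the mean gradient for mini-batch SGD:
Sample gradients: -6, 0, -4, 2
Average gradient = -2

Average = (1/4)(-6 + 0 + -4 + 2) = -8/4 = -2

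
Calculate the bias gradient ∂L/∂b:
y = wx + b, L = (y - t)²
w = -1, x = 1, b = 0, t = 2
∂L/∂b = -6

y = wx + b = (-1)(1) + 0 = -1
∂L/∂y = 2(y - t) = 2(-1 - 2) = -6
∂y/∂b = 1
∂L/∂b = ∂L/∂y · ∂y/∂b = -6 × 1 = -6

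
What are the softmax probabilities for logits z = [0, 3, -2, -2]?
p = [0.0468, 0.9405, 0.0063, 0.0063]

exp(z) = [1, 20.09, 0.1353, 0.1353]
Sum = 21.36
p = [0.0468, 0.9405, 0.0063, 0.0063]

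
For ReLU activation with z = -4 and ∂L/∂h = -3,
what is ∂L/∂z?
∂L/∂z = 0

h = ReLU(-4) = 0
Since z < 0: ∂h/∂z = 0
∂L/∂z = ∂L/∂h · ∂h/∂z = -3 × 0 = 0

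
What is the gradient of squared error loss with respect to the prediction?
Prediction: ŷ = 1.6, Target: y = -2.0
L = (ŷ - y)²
∂L/∂ŷ = 7.2

∂L/∂ŷ = 2(ŷ - y) = 2(1.6 - -2.0) = 2(3.6) = 7.2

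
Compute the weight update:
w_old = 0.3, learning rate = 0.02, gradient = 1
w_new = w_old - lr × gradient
w_new = 0.28

w_new = w - η·∂L/∂w = 0.3 - 0.02×(1) = 0.3 - (0.02) = 0.28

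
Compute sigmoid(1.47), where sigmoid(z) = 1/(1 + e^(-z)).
0.8131

sigmoid(1.47) = 1/(1 + e^(-1.47)) = 1/(1 + 0.2299) = 0.8131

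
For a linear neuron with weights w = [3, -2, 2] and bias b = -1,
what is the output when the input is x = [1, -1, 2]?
y = 8

y = (3)(1) + (-2)(-1) + (2)(2) + -1 = 8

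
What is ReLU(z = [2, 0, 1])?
h = [2, 0, 1]

ReLU applied element-wise: max(0,2)=2, max(0,0)=0, max(0,1)=1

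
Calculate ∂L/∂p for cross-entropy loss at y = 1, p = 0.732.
∂L/∂p = -1.366

∂L/∂p = -y/p + (1-y)/(1-p) = -1/0.732 + 0 = -1.366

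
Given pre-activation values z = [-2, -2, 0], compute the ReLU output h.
h = [0, 0, 0]

ReLU applied element-wise: max(0,-2)=0, max(0,-2)=0, max(0,0)=0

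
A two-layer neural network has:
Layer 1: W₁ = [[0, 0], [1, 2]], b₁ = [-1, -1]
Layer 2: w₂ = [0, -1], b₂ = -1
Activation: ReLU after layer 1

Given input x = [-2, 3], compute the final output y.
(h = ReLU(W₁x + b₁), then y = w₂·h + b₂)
y = -4

Layer 1 pre-activation: z₁ = [-1, 3]
After ReLU: h = [0, 3]
Layer 2 output: y = 0×0 + -1×3 + -1 = -4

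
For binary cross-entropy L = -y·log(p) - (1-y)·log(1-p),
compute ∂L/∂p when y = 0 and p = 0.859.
∂L/∂p = 7.092

∂L/∂p = -y/p + (1-y)/(1-p) = 0 + 1/0.141 = 7.092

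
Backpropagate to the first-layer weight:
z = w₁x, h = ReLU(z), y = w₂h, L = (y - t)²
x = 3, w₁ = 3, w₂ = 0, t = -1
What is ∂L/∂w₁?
∂L/∂w₁ = 0

Forward pass:
z = w₁x = 3×3 = 9
h = ReLU(9) = 9
y = w₂h = 0×9 = 0

Backward pass:
∂L/∂y = 2(y - t) = 2(0 - -1) = 2
∂y/∂h = w₂ = 0
∂h/∂z = 1 (ReLU derivative)
∂z/∂w₁ = x = 3

∂L/∂w₁ = 2 × 0 × 1 × 3 = 0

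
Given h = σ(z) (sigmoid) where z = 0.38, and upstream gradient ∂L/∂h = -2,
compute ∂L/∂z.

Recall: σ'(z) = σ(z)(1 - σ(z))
∂L/∂z = -0.4824

σ(0.38) = 0.5939
σ'(0.38) = σ(0.38)(1 - σ(0.38)) = 0.5939 × 0.4061 = 0.2412
∂L/∂z = ∂L/∂h · σ'(z) = -2 × 0.2412 = -0.4824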